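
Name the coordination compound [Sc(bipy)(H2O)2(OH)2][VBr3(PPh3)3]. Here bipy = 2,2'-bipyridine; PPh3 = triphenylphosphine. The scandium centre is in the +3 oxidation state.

Sc is given as +3; the cation's ligand charges sum to -2, so the complex cation is 1+.
A 1:1 salt means the anion carries the equal and opposite charge, 1−.
Anion: ligand charges sum to -3; for the ion to be 1−, V = +2.

diaqua(2,2'-bipyridine)dihydroxoscandium(III) tribromotris(triphenylphosphine)vanadate(II)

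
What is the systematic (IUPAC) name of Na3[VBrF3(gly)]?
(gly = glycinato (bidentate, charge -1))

sodium bromotrifluoro(glycinato)vanadate(II)

The 3 sodium counter-ions carry a total charge of +3, so each complex ion is 3−.
Ligand charges: 1×glycinato (-1 each), 1×bromo (-1 each), 3×fluoro (-1 each); total -5. So V + (-5) = 3−, giving V = +2.
Ligands are named alphabetically: bromo before fluoro before glycinato.
The complex ion is anionic, so vanadium takes the -ate form vanadate(II).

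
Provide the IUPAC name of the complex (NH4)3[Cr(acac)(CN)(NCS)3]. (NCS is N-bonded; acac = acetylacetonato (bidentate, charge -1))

ammonium (acetylacetonato)cyanotriisothiocyanatochromate(II)

The 3 ammonium counter-ions carry a total charge of +3, so each complex ion is 3−.
Ligand charges: 3×isothiocyanato (-1 each), 1×acetylacetonato (-1 each), 1×cyano (-1 each); total -5. So Cr + (-5) = 3−, giving Cr = +2.
Ligands are named alphabetically: acetylacetonato before cyano before isothiocyanato.
The complex ion is anionic, so chromium takes the -ate form chromate(II).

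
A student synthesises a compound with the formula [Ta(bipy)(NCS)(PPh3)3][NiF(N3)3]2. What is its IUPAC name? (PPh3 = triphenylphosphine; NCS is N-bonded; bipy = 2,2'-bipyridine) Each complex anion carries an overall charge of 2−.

(2,2'-bipyridine)isothiocyanatotris(triphenylphosphine)tantalum(V) triazidofluoronickelate(II)

Both ions are complex: the cation is named first with the plain metal name, the anion second with the -ate form; each ion's ligands are alphabetised independently.
The complex anion is given as 2−; its ligand charges sum to -4, so Ni = +2.
With 2 anions per cation, the cation must be 2×2 = 4+.
Cation: ligand charges sum to -1; for the ion to be 4+, Ta = +5.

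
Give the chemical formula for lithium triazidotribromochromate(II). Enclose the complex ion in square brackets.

Li4[CrBr3(N3)3]

Ligands: 3 azido (N3, -1), 3 bromo (Br, -1). Ligand charge sum = -6.
Charge balance with lithium (+1) requires 1 complex ion per 4 lithium.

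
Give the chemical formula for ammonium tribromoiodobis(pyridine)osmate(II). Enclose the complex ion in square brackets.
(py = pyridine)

Ligands: 1 iodo (I, -1), 2 pyridine (py, neutral), 3 bromo (Br, -1). Ligand charge sum = -4.
With Os in oxidation state +2, the complex ion is [Os...]^2−.
Charge balance with ammonium (+1) requires 1 complex ion per 2 ammonium.

(NH4)2[OsBr3I(py)2]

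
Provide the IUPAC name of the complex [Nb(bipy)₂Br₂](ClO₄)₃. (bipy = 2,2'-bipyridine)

bis(2,2'-bipyridine)dibromoniobium(V) perchlorate

The 3 perchlorate counter-ions carry a total charge of -3, so each complex ion is 3+.
Ligand charges: 2×bromo (-1 each), 2×2,2'-bipyridine (neutral); total -2. So Nb + (-2) = 3+, giving Nb = +5.
Ligands are named alphabetically: bipyridine before bromo.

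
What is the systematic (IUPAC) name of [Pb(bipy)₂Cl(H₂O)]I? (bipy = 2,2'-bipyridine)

The 1 iodide counter-ion carries a total charge of -1, so each complex ion is 1+.
Ligand charges: 1×aqua (neutral), 1×chloro (-1 each), 2×2,2'-bipyridine (neutral); total -1. So Pb + (-1) = 1+, giving Pb = +2.
Ligands are named alphabetically: aqua before bipyridine before chloro.

aquabis(2,2'-bipyridine)chlorolead(II) iodide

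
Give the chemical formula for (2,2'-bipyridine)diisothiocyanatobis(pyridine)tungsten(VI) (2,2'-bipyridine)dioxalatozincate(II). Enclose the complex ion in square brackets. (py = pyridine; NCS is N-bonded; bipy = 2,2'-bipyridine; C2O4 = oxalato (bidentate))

Cation [W…]: ligand charges -2, W(VI) ⇒ ion charge 4+.
Anion [Zn…]: ligand charges -4, Zn(II) ⇒ ion charge 2−.
One 4+ cation requires 2 of the 2− anion.

[W(bipy)(NCS)2(py)2][Zn(bipy)(C2O4)2]2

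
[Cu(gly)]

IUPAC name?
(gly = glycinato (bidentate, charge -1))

There is no counter-ion, so the complex is neutral overall.
Ligand charges: 1×glycinato (-1 each); total -1. So Cu + (-1) = 0, giving Cu = +1.

(glycinato)copper(I)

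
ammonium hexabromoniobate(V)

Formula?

Ligands: 6 bromo (Br, -1). Ligand charge sum = -6.
With Nb in oxidation state +5, the complex ion is [Nb...]^1−.
Charge balance with ammonium (+1) requires 1 complex ion per 1 ammonium.

NH4[NbBr6]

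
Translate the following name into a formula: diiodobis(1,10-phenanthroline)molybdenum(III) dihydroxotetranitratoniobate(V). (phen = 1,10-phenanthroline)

Cation [Mo…]: ligand charges -2, Mo(III) ⇒ ion charge 1+.
Anion [Nb…]: ligand charges -6, Nb(V) ⇒ ion charge 1−.
One 1+ cation balances one 1− anion.

[MoI2(phen)2][Nb(NO3)4(OH)2]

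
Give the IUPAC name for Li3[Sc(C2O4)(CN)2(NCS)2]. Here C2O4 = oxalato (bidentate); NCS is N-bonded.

lithium dicyanodiisothiocyanatooxalatoscandate(III)

The 3 lithium counter-ions carry a total charge of +3, so each complex ion is 3−.
Ligand charges: 2×cyano (-1 each), 1×oxalato (-2 each), 2×isothiocyanato (-1 each); total -6. So Sc + (-6) = 3−, giving Sc = +3.
Ligands are named alphabetically: cyano before isothiocyanato before oxalato.
The complex ion is anionic, so scandium takes the -ate form scandate(III).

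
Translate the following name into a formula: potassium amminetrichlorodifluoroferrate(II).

Ligands: 2 fluoro (F, -1), 1 ammine (NH3, neutral), 3 chloro (Cl, -1). Ligand charge sum = -5.
Charge balance with potassium (+1) requires 1 complex ion per 3 potassium.

K3[FeCl3F2(NH3)]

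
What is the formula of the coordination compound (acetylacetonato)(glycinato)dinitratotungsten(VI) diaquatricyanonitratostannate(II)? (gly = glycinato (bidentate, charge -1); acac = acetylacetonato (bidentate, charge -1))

[W(acac)(gly)(NO3)2][Sn(CN)3(H2O)2(NO3)]

Cation [W…]: ligand charges -4, W(VI) ⇒ ion charge 2+.
Anion [Sn…]: ligand charges -4, Sn(II) ⇒ ion charge 2−.
One 2+ cation balances one 2− anion.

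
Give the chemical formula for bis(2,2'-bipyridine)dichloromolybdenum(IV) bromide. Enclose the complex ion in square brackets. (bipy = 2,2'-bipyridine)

Ligands: 2 chloro (Cl, -1), 2 2,2'-bipyridine (bipy, neutral). Ligand charge sum = -2.
Charge balance with bromide (-1) requires 1 complex ion per 2 bromide.

[Mo(bipy)2Cl2]Br2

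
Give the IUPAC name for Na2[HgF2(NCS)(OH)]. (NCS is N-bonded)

The 2 sodium counter-ions carry a total charge of +2, so each complex ion is 2−.
Ligand charges: 1×hydroxo (-1 each), 1×isothiocyanato (-1 each), 2×fluoro (-1 each); total -4. So Hg + (-4) = 2−, giving Hg = +2.
The complex ion is anionic, so mercury takes the -ate form mercurate(II).

sodium difluorohydroxoisothiocyanatomercurate(II)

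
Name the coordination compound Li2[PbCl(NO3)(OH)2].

lithium chlorodihydroxonitratoplumbate(II)

The 2 lithium counter-ions carry a total charge of +2, so each complex ion is 2−.
Ligand charges: 2×hydroxo (-1 each), 1×chloro (-1 each), 1×nitrato (-1 each); total -4. So Pb + (-4) = 2−, giving Pb = +2.
Ligands are named alphabetically: chloro before hydroxo before nitrato.
The complex ion is anionic, so lead takes the -ate form plumbate(II).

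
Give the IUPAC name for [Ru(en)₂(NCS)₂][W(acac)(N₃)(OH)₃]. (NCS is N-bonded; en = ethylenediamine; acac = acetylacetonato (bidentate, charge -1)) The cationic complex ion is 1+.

bis(ethylenediamine)diisothiocyanatoruthenium(III) (acetylacetonato)azidotrihydroxotungstate(IV)

Both ions are complex: the cation is named first with the plain metal name, the anion second with the -ate form; each ion's ligands are alphabetised independently.
The complex cation is given as 1+; its ligand charges sum to -2, so Ru = +3.
A 1:1 salt means the anion carries the equal and opposite charge, 1−.
Anion: ligand charges sum to -5; for the ion to be 1−, W = +4.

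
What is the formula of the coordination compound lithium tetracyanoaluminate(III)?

Li[Al(CN)4]

Ligands: 4 cyano (CN, -1). Ligand charge sum = -4.
With Al in oxidation state +3, the complex ion is [Al...]^1−.
Charge balance with lithium (+1) requires 1 complex ion per 1 lithium.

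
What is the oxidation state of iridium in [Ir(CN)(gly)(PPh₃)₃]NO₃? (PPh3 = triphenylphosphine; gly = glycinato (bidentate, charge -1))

1 nitrate outside the brackets (-1 each) → the complex ion is 1+.
Ligand charges: 3×PPh3 neutral; 1×CN = -1; 1×gly = -1; sum -2.
Ir + (-2) = 1+ ⇒ Ir is +3.

+3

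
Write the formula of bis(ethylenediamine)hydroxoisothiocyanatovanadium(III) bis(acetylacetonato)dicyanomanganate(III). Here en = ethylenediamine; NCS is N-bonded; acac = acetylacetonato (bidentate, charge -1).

Cation [V…]: ligand charges -2, V(III) ⇒ ion charge 1+.
Anion [Mn…]: ligand charges -4, Mn(III) ⇒ ion charge 1−.
One 1+ cation balances one 1− anion.

[V(en)2(NCS)(OH)][Mn(acac)2(CN)2]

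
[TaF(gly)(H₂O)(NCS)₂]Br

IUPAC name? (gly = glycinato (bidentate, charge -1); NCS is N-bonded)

aquafluoro(glycinato)diisothiocyanatotantalum(V) bromide

The 1 bromide counter-ion carries a total charge of -1, so each complex ion is 1+.
Ligand charges: 1×glycinato (-1 each), 1×aqua (neutral), 1×fluoro (-1 each), 2×isothiocyanato (-1 each); total -4. So Ta + (-4) = 1+, giving Ta = +5.
Ligands are named alphabetically: aqua before fluoro before glycinato before isothiocyanato.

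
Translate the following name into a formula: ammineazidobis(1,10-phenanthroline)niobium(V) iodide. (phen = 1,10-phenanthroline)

Ligands: 1 ammine (NH3, neutral), 2 1,10-phenanthroline (phen, neutral), 1 azido (N3, -1). Ligand charge sum = -1.
With Nb in oxidation state +5, the complex ion is [Nb...]^4+.
Charge balance with iodide (-1) requires 1 complex ion per 4 iodide.

[Nb(N3)(NH3)(phen)2]I4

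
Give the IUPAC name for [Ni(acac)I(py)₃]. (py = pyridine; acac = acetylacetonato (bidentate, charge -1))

There is no counter-ion, so the complex is neutral overall.
Ligand charges: 3×pyridine (neutral), 1×iodo (-1 each), 1×acetylacetonato (-1 each); total -2. So Ni + (-2) = 0, giving Ni = +2.
Ligands are named alphabetically: acetylacetonato before iodo before pyridine.

(acetylacetonato)iodotris(pyridine)nickel(II)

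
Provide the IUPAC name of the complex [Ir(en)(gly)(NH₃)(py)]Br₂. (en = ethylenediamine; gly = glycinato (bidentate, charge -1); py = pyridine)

The 2 bromide counter-ions carry a total charge of -2, so each complex ion is 2+.
Ligand charges: 1×ammine (neutral), 1×ethylenediamine (neutral), 1×glycinato (-1 each), 1×pyridine (neutral); total -1. So Ir + (-1) = 2+, giving Ir = +3.
Ligands are named alphabetically: ammine before ethylenediamine before glycinato before pyridine.

ammine(ethylenediamine)(glycinato)(pyridine)iridium(III) bromide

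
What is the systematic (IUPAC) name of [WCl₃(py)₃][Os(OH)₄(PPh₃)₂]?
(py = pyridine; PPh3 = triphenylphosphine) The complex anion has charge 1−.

trichlorotris(pyridine)tungsten(IV) tetrahydroxobis(triphenylphosphine)osmate(III)

Both ions are complex: the cation is named first with the plain metal name, the anion second with the -ate form; each ion's ligands are alphabetised independently.
The complex anion is given as 1−; its ligand charges sum to -4, so Os = +3.
A 1:1 salt means the cation carries the equal and opposite charge, 1+.
Cation: ligand charges sum to -3; for the ion to be 1+, W = +4.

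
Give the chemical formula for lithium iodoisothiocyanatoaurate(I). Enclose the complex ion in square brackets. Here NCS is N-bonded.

Li[AuI(NCS)]

Ligands: 1 iodo (I, -1), 1 isothiocyanato (NCS, -1). Ligand charge sum = -2.
With Au in oxidation state +1, the complex ion is [Au...]^1−.
Charge balance with lithium (+1) requires 1 complex ion per 1 lithium.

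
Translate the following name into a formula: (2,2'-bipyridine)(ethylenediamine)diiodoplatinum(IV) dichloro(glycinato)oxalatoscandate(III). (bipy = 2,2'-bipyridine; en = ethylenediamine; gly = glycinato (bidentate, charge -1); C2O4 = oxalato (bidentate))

Cation [Pt…]: ligand charges -2, Pt(IV) ⇒ ion charge 2+.
Anion [Sc…]: ligand charges -5, Sc(III) ⇒ ion charge 2−.

[Pt(bipy)(en)I2][Sc(C2O4)Cl2(gly)]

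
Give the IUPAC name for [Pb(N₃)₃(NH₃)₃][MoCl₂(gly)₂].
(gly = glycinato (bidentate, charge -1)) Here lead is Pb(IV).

triamminetriazidolead(IV) dichlorobis(glycinato)molybdate(III)

Pb is given as +4; the cation's ligand charges sum to -3, so the complex cation is 1+.
A 1:1 salt means the anion carries the equal and opposite charge, 1−.
Anion: ligand charges sum to -4; for the ion to be 1−, Mo = +3.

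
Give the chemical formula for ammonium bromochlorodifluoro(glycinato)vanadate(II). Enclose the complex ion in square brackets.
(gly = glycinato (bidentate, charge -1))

(NH4)3[VBrClF2(gly)]

Ligands: 1 glycinato (gly, -1), 1 bromo (Br, -1), 1 chloro (Cl, -1), 2 fluoro (F, -1). Ligand charge sum = -5.
Charge balance with ammonium (+1) requires 1 complex ion per 3 ammonium.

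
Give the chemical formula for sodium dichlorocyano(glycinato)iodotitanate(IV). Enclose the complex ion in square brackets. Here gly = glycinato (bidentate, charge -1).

Ligands: 1 cyano (CN, -1), 1 iodo (I, -1), 1 glycinato (gly, -1), 2 chloro (Cl, -1). Ligand charge sum = -5.
With Ti in oxidation state +4, the complex ion is [Ti...]^1−.
Charge balance with sodium (+1) requires 1 complex ion per 1 sodium.

Na[TiCl2(CN)(gly)I]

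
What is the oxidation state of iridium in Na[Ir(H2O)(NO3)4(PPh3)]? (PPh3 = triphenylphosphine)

+3

1 sodium outside the brackets (+1 each) → the complex ion is 1−.
Ligand charges: 4×NO3 = -4; 1×H2O neutral; 1×PPh3 neutral; sum -4.
Ir + (-4) = 1− ⇒ Ir is +3.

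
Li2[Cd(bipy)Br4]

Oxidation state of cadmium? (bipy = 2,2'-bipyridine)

2 lithium outside the brackets (+1 each) → the complex ion is 2−.
Ligand charges: 4×Br = -4; 1×bipy neutral; sum -4.
Cd + (-4) = 2− ⇒ Cd is +2.

+2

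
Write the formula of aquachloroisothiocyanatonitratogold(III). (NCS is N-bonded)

Ligands: 1 nitrato (NO3, -1), 1 aqua (H2O, neutral), 1 isothiocyanato (NCS, -1), 1 chloro (Cl, -1). Ligand charge sum = -3.
With Au in oxidation state +3, the complex ion is [Au...].

[AuCl(H2O)(NCS)(NO3)]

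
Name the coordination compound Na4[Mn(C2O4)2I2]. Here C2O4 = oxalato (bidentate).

The 4 sodium counter-ions carry a total charge of +4, so each complex ion is 4−.
Ligand charges: 2×oxalato (-2 each), 2×iodo (-1 each); total -6. So Mn + (-6) = 4−, giving Mn = +2.
Ligands are named alphabetically: iodo before oxalato.
The complex ion is anionic, so manganese takes the -ate form manganate(II).

sodium diiododioxalatomanganate(II)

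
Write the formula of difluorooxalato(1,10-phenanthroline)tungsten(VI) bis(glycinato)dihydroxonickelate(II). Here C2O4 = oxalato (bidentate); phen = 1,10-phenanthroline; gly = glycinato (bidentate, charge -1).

[W(C2O4)F2(phen)][Ni(gly)2(OH)2]

Cation [W…]: ligand charges -4, W(VI) ⇒ ion charge 2+.
Anion [Ni…]: ligand charges -4, Ni(II) ⇒ ion charge 2−.
One 2+ cation balances one 2− anion.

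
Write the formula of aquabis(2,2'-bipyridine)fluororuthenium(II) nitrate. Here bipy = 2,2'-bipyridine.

[Ru(bipy)2F(H2O)]NO3

Ligands: 2 2,2'-bipyridine (bipy, neutral), 1 fluoro (F, -1), 1 aqua (H2O, neutral). Ligand charge sum = -1.
With Ru in oxidation state +2, the complex ion is [Ru...]^1+.
Charge balance with nitrate (-1) requires 1 complex ion per 1 nitrate.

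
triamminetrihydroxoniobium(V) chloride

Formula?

[Nb(NH3)3(OH)3]Cl2

Ligands: 3 ammine (NH3, neutral), 3 hydroxo (OH, -1). Ligand charge sum = -3.
With Nb in oxidation state +5, the complex ion is [Nb...]^2+.
Charge balance with chloride (-1) requires 1 complex ion per 2 chloride.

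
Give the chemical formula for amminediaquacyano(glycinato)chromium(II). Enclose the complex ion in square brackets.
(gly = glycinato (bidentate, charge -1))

Ligands: 2 aqua (H2O, neutral), 1 cyano (CN, -1), 1 glycinato (gly, -1), 1 ammine (NH3, neutral). Ligand charge sum = -2.
With Cr in oxidation state +2, the complex ion is [Cr...].

[Cr(CN)(gly)(H2O)2(NH3)]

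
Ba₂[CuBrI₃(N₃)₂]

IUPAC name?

barium diazidobromotriiodocuprate(II)

The 2 barium counter-ions carry a total charge of +4, so each complex ion is 4−.
Ligand charges: 3×iodo (-1 each), 2×azido (-1 each), 1×bromo (-1 each); total -6. So Cu + (-6) = 4−, giving Cu = +2.
Ligands are named alphabetically: azido before bromo before iodo.
The complex ion is anionic, so copper takes the -ate form cuprate(II).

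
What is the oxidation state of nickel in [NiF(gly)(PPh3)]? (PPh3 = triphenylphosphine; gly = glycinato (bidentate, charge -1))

+2

No counter-ion: the bracketed complex is neutral.
Ligand charges: 1×F = -1; 1×PPh3 neutral; 1×gly = -1; sum -2.
Ni + (-2) = 0 ⇒ Ni is +2.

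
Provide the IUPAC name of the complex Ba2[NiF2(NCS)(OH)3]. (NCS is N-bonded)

barium difluorotrihydroxoisothiocyanatonickelate(II)

The 2 barium counter-ions carry a total charge of +4, so each complex ion is 4−.
Ligand charges: 3×hydroxo (-1 each), 1×isothiocyanato (-1 each), 2×fluoro (-1 each); total -6. So Ni + (-6) = 4−, giving Ni = +2.
Ligands are named alphabetically: fluoro before hydroxo before isothiocyanato.
The complex ion is anionic, so nickel takes the -ate form nickelate(II).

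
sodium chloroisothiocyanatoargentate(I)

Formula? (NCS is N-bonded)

Na[AgCl(NCS)]

Ligands: 1 chloro (Cl, -1), 1 isothiocyanato (NCS, -1). Ligand charge sum = -2.
With Ag in oxidation state +1, the complex ion is [Ag...]^1−.
Charge balance with sodium (+1) requires 1 complex ion per 1 sodium.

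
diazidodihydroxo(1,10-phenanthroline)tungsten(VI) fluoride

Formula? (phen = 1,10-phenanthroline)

Ligands: 1 1,10-phenanthroline (phen, neutral), 2 azido (N3, -1), 2 hydroxo (OH, -1). Ligand charge sum = -4.
With W in oxidation state +6, the complex ion is [W...]^2+.
Charge balance with fluoride (-1) requires 1 complex ion per 2 fluoride.

[W(N3)2(OH)2(phen)]F2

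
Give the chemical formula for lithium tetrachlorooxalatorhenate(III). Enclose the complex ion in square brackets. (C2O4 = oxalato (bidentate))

Ligands: 1 oxalato (C2O4, -2), 4 chloro (Cl, -1). Ligand charge sum = -6.
With Re in oxidation state +3, the complex ion is [Re...]^3−.
Charge balance with lithium (+1) requires 1 complex ion per 3 lithium.

Li3[Re(C2O4)Cl4]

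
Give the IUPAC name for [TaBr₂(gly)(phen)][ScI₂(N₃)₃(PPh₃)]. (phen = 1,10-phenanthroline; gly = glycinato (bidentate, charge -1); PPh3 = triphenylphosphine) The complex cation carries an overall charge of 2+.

Both ions are complex: the cation is named first with the plain metal name, the anion second with the -ate form; each ion's ligands are alphabetised independently.
The complex cation is given as 2+; its ligand charges sum to -3, so Ta = +5.
A 1:1 salt means the anion carries the equal and opposite charge, 2−.
Anion: ligand charges sum to -5; for the ion to be 2−, Sc = +3.

dibromo(glycinato)(1,10-phenanthroline)tantalum(V) triazidodiiodo(triphenylphosphine)scandate(III)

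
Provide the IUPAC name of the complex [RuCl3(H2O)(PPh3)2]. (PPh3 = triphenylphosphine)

There is no counter-ion, so the complex is neutral overall.
Ligand charges: 2×triphenylphosphine (neutral), 3×chloro (-1 each), 1×aqua (neutral); total -3. So Ru + (-3) = 0, giving Ru = +3.
Ligands are named alphabetically: aqua before chloro before triphenylphosphine.

aquatrichlorobis(triphenylphosphine)ruthenium(III)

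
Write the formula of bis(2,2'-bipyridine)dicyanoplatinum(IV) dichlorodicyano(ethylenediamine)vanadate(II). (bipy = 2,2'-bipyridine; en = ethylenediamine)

Cation [Pt…]: ligand charges -2, Pt(IV) ⇒ ion charge 2+.
Anion [V…]: ligand charges -4, V(II) ⇒ ion charge 2−.
One 2+ cation balances one 2− anion.

[Pt(bipy)2(CN)2][VCl2(CN)2(en)]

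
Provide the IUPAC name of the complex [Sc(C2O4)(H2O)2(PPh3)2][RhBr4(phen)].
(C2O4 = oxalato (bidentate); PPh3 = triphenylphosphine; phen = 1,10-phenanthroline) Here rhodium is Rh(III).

Rh is given as +3; the anion's ligand charges sum to -4, so the complex anion is 1−.
A 1:1 salt means the cation carries the equal and opposite charge, 1+.
Cation: ligand charges sum to -2; for the ion to be 1+, Sc = +3.

diaquaoxalatobis(triphenylphosphine)scandium(III) tetrabromo(1,10-phenanthroline)rhodate(III)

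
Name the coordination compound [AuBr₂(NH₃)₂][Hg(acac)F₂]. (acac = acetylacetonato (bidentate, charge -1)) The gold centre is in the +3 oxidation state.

diamminedibromogold(III) (acetylacetonato)difluoromercurate(II)

Both ions are complex: the cation is named first with the plain metal name, the anion second with the -ate form; each ion's ligands are alphabetised independently.
Au is given as +3; the cation's ligand charges sum to -2, so the complex cation is 1+.
A 1:1 salt means the anion carries the equal and opposite charge, 1−.
Anion: ligand charges sum to -3; for the ion to be 1−, Hg = +2.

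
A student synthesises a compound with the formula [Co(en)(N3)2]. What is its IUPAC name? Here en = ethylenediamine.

There is no counter-ion, so the complex is neutral overall.
Ligand charges: 2×azido (-1 each), 1×ethylenediamine (neutral); total -2. So Co + (-2) = 0, giving Co = +2.
Ligands are named alphabetically: azido before ethylenediamine.

diazido(ethylenediamine)cobalt(II)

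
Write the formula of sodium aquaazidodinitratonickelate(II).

Ligands: 1 azido (N3, -1), 1 aqua (H2O, neutral), 2 nitrato (NO3, -1). Ligand charge sum = -3.
With Ni in oxidation state +2, the complex ion is [Ni...]^1−.
Charge balance with sodium (+1) requires 1 complex ion per 1 sodium.

Na[Ni(H2O)(N3)(NO3)2]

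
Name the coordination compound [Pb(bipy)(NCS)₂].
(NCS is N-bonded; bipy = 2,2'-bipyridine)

(2,2'-bipyridine)diisothiocyanatolead(II)

There is no counter-ion, so the complex is neutral overall.
Ligand charges: 2×isothiocyanato (-1 each), 1×2,2'-bipyridine (neutral); total -2. So Pb + (-2) = 0, giving Pb = +2.
Ligands are named alphabetically: bipyridine before isothiocyanato.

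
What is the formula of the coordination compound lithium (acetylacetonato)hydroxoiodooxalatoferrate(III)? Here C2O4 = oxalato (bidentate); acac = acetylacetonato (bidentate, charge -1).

Ligands: 1 oxalato (C2O4, -2), 1 hydroxo (OH, -1), 1 iodo (I, -1), 1 acetylacetonato (acac, -1). Ligand charge sum = -5.
With Fe in oxidation state +3, the complex ion is [Fe...]^2−.
Charge balance with lithium (+1) requires 1 complex ion per 2 lithium.

Li2[Fe(acac)(C2O4)I(OH)]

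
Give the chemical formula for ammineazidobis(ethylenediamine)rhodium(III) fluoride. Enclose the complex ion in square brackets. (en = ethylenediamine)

[Rh(en)2(N3)(NH3)]F2

Ligands: 1 ammine (NH3, neutral), 1 azido (N3, -1), 2 ethylenediamine (en, neutral). Ligand charge sum = -1.
Charge balance with fluoride (-1) requires 1 complex ion per 2 fluoride.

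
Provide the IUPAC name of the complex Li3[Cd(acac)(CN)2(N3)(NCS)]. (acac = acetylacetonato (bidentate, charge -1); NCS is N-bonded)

The 3 lithium counter-ions carry a total charge of +3, so each complex ion is 3−.
Ligand charges: 1×azido (-1 each), 1×acetylacetonato (-1 each), 1×isothiocyanato (-1 each), 2×cyano (-1 each); total -5. So Cd + (-5) = 3−, giving Cd = +2.
The complex ion is anionic, so cadmium takes the -ate form cadmate(II).

lithium (acetylacetonato)azidodicyanoisothiocyanatocadmate(II)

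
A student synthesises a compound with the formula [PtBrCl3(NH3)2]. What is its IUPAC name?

There is no counter-ion, so the complex is neutral overall.
Ligand charges: 1×bromo (-1 each), 2×ammine (neutral), 3×chloro (-1 each); total -4. So Pt + (-4) = 0, giving Pt = +4.
Ligands are named alphabetically: ammine before bromo before chloro.

diamminebromotrichloroplatinum(IV)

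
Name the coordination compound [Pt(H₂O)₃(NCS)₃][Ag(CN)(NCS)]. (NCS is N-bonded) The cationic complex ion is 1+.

triaquatriisothiocyanatoplatinum(IV) cyanoisothiocyanatoargentate(I)

The complex cation is given as 1+; its ligand charges sum to -3, so Pt = +4.
A 1:1 salt means the anion carries the equal and opposite charge, 1−.
Anion: ligand charges sum to -2; for the ion to be 1−, Ag = +1.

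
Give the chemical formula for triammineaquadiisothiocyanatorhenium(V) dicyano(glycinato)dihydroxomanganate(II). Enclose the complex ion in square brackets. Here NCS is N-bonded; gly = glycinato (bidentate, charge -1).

Cation [Re…]: ligand charges -2, Re(V) ⇒ ion charge 3+.
Anion [Mn…]: ligand charges -5, Mn(II) ⇒ ion charge 3−.
One 3+ cation balances one 3− anion.

[Re(H2O)(NCS)2(NH3)3][Mn(CN)2(gly)(OH)2]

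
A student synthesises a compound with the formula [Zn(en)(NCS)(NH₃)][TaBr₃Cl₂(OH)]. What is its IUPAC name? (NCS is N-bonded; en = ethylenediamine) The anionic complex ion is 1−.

ammine(ethylenediamine)isothiocyanatozinc(II) tribromodichlorohydroxotantalate(V)

The complex anion is given as 1−; its ligand charges sum to -6, so Ta = +5.
A 1:1 salt means the cation carries the equal and opposite charge, 1+.
Cation: ligand charges sum to -1; for the ion to be 1+, Zn = +2.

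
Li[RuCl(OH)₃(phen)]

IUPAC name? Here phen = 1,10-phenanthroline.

The 1 lithium counter-ion carries a total charge of +1, so each complex ion is 1−.
Ligand charges: 1×chloro (-1 each), 3×hydroxo (-1 each), 1×1,10-phenanthroline (neutral); total -4. So Ru + (-4) = 1−, giving Ru = +3.
Ligands are named alphabetically: chloro before hydroxo before phenanthroline.
The complex ion is anionic, so ruthenium takes the -ate form ruthenate(III).

lithium chlorotrihydroxo(1,10-phenanthroline)ruthenate(III)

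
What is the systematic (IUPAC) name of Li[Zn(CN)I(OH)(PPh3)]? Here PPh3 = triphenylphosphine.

The 1 lithium counter-ion carries a total charge of +1, so each complex ion is 1−.
Ligand charges: 1×hydroxo (-1 each), 1×iodo (-1 each), 1×triphenylphosphine (neutral), 1×cyano (-1 each); total -3. So Zn + (-3) = 1−, giving Zn = +2.
Ligands are named alphabetically: cyano before hydroxo before iodo before triphenylphosphine.
The complex ion is anionic, so zinc takes the -ate form zincate(II).

lithium cyanohydroxoiodo(triphenylphosphine)zincate(II)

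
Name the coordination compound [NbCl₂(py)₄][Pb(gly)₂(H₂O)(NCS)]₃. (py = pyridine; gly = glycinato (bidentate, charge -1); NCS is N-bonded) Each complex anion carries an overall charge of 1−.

dichlorotetrakis(pyridine)niobium(V) aquabis(glycinato)isothiocyanatoplumbate(II)

The complex anion is given as 1−; its ligand charges sum to -3, so Pb = +2.
With 3 anions per cation, the cation must be 3×1 = 3+.
Cation: ligand charges sum to -2; for the ion to be 3+, Nb = +5.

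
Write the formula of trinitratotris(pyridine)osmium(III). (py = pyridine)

Ligands: 3 pyridine (py, neutral), 3 nitrato (NO3, -1). Ligand charge sum = -3.
With Os in oxidation state +3, the complex ion is [Os...].

[Os(NO3)3(py)3]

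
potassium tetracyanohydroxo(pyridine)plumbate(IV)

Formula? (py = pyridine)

Ligands: 4 cyano (CN, -1), 1 hydroxo (OH, -1), 1 pyridine (py, neutral). Ligand charge sum = -5.
With Pb in oxidation state +4, the complex ion is [Pb...]^1−.
Charge balance with potassium (+1) requires 1 complex ion per 1 potassium.

K[Pb(CN)4(OH)(py)]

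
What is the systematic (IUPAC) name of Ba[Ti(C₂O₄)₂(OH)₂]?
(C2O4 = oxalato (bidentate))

The 1 barium counter-ion carries a total charge of +2, so each complex ion is 2−.
Ligand charges: 2×hydroxo (-1 each), 2×oxalato (-2 each); total -6. So Ti + (-6) = 2−, giving Ti = +4.
The complex ion is anionic, so titanium takes the -ate form titanate(IV).

barium dihydroxodioxalatotitanate(IV)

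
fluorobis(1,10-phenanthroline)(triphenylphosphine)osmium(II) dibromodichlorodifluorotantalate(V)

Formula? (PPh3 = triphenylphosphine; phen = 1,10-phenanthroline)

Cation [Os…]: ligand charges -1, Os(II) ⇒ ion charge 1+.
Anion [Ta…]: ligand charges -6, Ta(V) ⇒ ion charge 1−.
One 1+ cation balances one 1− anion.

[OsF(phen)2(PPh3)][TaBr2Cl2F2]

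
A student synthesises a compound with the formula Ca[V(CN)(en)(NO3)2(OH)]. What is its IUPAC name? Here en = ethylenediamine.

calcium cyano(ethylenediamine)hydroxodinitratovanadate(II)

The 1 calcium counter-ion carries a total charge of +2, so each complex ion is 2−.
Ligand charges: 1×cyano (-1 each), 2×nitrato (-1 each), 1×ethylenediamine (neutral), 1×hydroxo (-1 each); total -4. So V + (-4) = 2−, giving V = +2.
The complex ion is anionic, so vanadium takes the -ate form vanadate(II).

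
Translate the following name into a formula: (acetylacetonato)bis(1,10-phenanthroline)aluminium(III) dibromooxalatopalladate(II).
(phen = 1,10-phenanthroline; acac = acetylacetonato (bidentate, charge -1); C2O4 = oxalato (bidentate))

[Al(acac)(phen)2][PdBr2(C2O4)]

Cation [Al…]: ligand charges -1, Al(III) ⇒ ion charge 2+.
Anion [Pd…]: ligand charges -4, Pd(II) ⇒ ion charge 2−.
One 2+ cation balances one 2− anion.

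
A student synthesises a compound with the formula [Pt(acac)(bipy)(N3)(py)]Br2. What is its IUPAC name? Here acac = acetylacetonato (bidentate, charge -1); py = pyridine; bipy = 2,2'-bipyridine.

(acetylacetonato)azido(2,2'-bipyridine)(pyridine)platinum(IV) bromide

The 2 bromide counter-ions carry a total charge of -2, so each complex ion is 2+.
Ligand charges: 1×acetylacetonato (-1 each), 1×pyridine (neutral), 1×2,2'-bipyridine (neutral), 1×azido (-1 each); total -2. So Pt + (-2) = 2+, giving Pt = +4.
Ligands are named alphabetically: acetylacetonato before azido before bipyridine before pyridine.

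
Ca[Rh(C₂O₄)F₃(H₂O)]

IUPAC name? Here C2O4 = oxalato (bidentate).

The 1 calcium counter-ion carries a total charge of +2, so each complex ion is 2−.
Ligand charges: 1×oxalato (-2 each), 1×aqua (neutral), 3×fluoro (-1 each); total -5. So Rh + (-5) = 2−, giving Rh = +3.
Ligands are named alphabetically: aqua before fluoro before oxalato.
The complex ion is anionic, so rhodium takes the -ate form rhodate(III).

calcium aquatrifluorooxalatorhodate(III)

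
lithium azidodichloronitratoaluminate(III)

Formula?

Li[AlCl2(N3)(NO3)]

Ligands: 1 nitrato (NO3, -1), 1 azido (N3, -1), 2 chloro (Cl, -1). Ligand charge sum = -4.
Charge balance with lithium (+1) requires 1 complex ion per 1 lithium.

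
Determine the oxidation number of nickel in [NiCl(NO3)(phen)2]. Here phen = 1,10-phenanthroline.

+2

No counter-ion: the bracketed complex is neutral.
Ligand charges: 1×NO3 = -1; 2×phen neutral; 1×Cl = -1; sum -2.
Ni + (-2) = 0 ⇒ Ni is +2.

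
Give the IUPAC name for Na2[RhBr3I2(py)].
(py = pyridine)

The 2 sodium counter-ions carry a total charge of +2, so each complex ion is 2−.
Ligand charges: 1×pyridine (neutral), 3×bromo (-1 each), 2×iodo (-1 each); total -5. So Rh + (-5) = 2−, giving Rh = +3.
Ligands are named alphabetically: bromo before iodo before pyridine.
The complex ion is anionic, so rhodium takes the -ate form rhodate(III).

sodium tribromodiiodo(pyridine)rhodate(III)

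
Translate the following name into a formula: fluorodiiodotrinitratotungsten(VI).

Ligands: 2 iodo (I, -1), 3 nitrato (NO3, -1), 1 fluoro (F, -1). Ligand charge sum = -6.
With W in oxidation state +6, the complex ion is [W...].

[WFI2(NO3)3]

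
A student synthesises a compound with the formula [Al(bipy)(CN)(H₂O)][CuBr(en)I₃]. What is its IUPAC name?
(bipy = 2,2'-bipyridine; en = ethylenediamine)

aqua(2,2'-bipyridine)cyanoaluminium(III) bromo(ethylenediamine)triiodocuprate(II)

Aluminium is always +3 in its complexes; the cation's ligand charges sum to -1, so the complex cation is 2+.
A 1:1 salt means the anion carries the equal and opposite charge, 2−.
Anion: ligand charges sum to -4; for the ion to be 2−, Cu = +2.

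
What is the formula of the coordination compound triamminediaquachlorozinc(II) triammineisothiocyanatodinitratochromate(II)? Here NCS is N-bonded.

Cation [Zn…]: ligand charges -1, Zn(II) ⇒ ion charge 1+.
Anion [Cr…]: ligand charges -3, Cr(II) ⇒ ion charge 1−.
One 1+ cation balances one 1− anion.

[ZnCl(H2O)2(NH3)3][Cr(NCS)(NH3)3(NO3)2]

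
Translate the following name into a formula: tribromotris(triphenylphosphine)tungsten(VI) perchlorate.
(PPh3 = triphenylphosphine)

[WBr3(PPh3)3](ClO4)3

Ligands: 3 triphenylphosphine (PPh3, neutral), 3 bromo (Br, -1). Ligand charge sum = -3.
With W in oxidation state +6, the complex ion is [W...]^3+.
Charge balance with perchlorate (-1) requires 1 complex ion per 3 perchlorate.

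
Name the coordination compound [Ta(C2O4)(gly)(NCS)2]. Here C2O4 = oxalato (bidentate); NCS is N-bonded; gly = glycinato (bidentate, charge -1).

(glycinato)diisothiocyanatooxalatotantalum(V)

There is no counter-ion, so the complex is neutral overall.
Ligand charges: 1×oxalato (-2 each), 2×isothiocyanato (-1 each), 1×glycinato (-1 each); total -5. So Ta + (-5) = 0, giving Ta = +5.
Ligands are named alphabetically: glycinato before isothiocyanato before oxalato.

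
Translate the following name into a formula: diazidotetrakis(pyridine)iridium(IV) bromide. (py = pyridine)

[Ir(N3)2(py)4]Br2

Ligands: 2 azido (N3, -1), 4 pyridine (py, neutral). Ligand charge sum = -2.
With Ir in oxidation state +4, the complex ion is [Ir...]^2+.
Charge balance with bromide (-1) requires 1 complex ion per 2 bromide.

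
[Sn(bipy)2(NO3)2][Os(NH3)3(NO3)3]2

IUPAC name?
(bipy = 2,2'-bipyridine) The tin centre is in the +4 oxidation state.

bis(2,2'-bipyridine)dinitratotin(IV) triamminetrinitratoosmate(II)

Both ions are complex: the cation is named first with the plain metal name, the anion second with the -ate form; each ion's ligands are alphabetised independently.
Sn is given as +4; the cation's ligand charges sum to -2, so the complex cation is 2+.
With 2 anions per cation, each anion must be 2/2 = 1−.
Anion: ligand charges sum to -3; for the ion to be 1−, Os = +2.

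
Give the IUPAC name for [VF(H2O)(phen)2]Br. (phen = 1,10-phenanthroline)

The 1 bromide counter-ion carries a total charge of -1, so each complex ion is 1+.
Ligand charges: 1×fluoro (-1 each), 1×aqua (neutral), 2×1,10-phenanthroline (neutral); total -1. So V + (-1) = 1+, giving V = +2.
Ligands are named alphabetically: aqua before fluoro before phenanthroline.

aquafluorobis(1,10-phenanthroline)vanadium(II) bromide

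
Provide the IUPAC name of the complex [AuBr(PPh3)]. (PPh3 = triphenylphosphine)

There is no counter-ion, so the complex is neutral overall.
Ligand charges: 1×bromo (-1 each), 1×triphenylphosphine (neutral); total -1. So Au + (-1) = 0, giving Au = +1.
Ligands are named alphabetically: bromo before triphenylphosphine.

bromo(triphenylphosphine)gold(I)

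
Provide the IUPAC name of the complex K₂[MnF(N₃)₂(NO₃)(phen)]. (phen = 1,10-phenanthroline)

potassium diazidofluoronitrato(1,10-phenanthroline)manganate(II)

The 2 potassium counter-ions carry a total charge of +2, so each complex ion is 2−.
Ligand charges: 1×1,10-phenanthroline (neutral), 2×azido (-1 each), 1×fluoro (-1 each), 1×nitrato (-1 each); total -4. So Mn + (-4) = 2−, giving Mn = +2.
Ligands are named alphabetically: azido before fluoro before nitrato before phenanthroline.
The complex ion is anionic, so manganese takes the -ate form manganate(II).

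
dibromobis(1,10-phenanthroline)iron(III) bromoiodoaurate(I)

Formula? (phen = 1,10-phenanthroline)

[FeBr2(phen)2][AuBrI]

Cation [Fe…]: ligand charges -2, Fe(III) ⇒ ion charge 1+.
Anion [Au…]: ligand charges -2, Au(I) ⇒ ion charge 1−.
One 1+ cation balances one 1− anion.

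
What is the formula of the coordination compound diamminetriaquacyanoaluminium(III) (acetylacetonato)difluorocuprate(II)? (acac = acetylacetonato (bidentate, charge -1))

Cation [Al…]: ligand charges -1, Al(III) ⇒ ion charge 2+.
Anion [Cu…]: ligand charges -3, Cu(II) ⇒ ion charge 1−.
One 2+ cation requires 2 of the 1− anion.

[Al(CN)(H2O)3(NH3)2][Cu(acac)F2]2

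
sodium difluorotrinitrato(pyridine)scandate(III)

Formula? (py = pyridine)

Na2[ScF2(NO3)3(py)]

Ligands: 3 nitrato (NO3, -1), 1 pyridine (py, neutral), 2 fluoro (F, -1). Ligand charge sum = -5.
Charge balance with sodium (+1) requires 1 complex ion per 2 sodium.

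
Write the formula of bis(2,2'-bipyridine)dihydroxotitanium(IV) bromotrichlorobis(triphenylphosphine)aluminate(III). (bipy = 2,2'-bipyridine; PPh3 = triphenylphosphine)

[Ti(bipy)2(OH)2][AlBrCl3(PPh3)2]2

Cation [Ti…]: ligand charges -2, Ti(IV) ⇒ ion charge 2+.
Anion [Al…]: ligand charges -4, Al(III) ⇒ ion charge 1−.
One 2+ cation requires 2 of the 1− anion.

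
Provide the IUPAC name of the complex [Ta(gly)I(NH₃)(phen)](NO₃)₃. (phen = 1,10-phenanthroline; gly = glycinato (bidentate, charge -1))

ammine(glycinato)iodo(1,10-phenanthroline)tantalum(V) nitrate

The 3 nitrate counter-ions carry a total charge of -3, so each complex ion is 3+.
Ligand charges: 1×ammine (neutral), 1×iodo (-1 each), 1×1,10-phenanthroline (neutral), 1×glycinato (-1 each); total -2. So Ta + (-2) = 3+, giving Ta = +5.
Ligands are named alphabetically: ammine before glycinato before iodo before phenanthroline.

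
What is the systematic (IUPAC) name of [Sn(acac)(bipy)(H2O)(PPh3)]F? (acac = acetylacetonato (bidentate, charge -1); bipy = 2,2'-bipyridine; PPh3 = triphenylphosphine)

(acetylacetonato)aqua(2,2'-bipyridine)(triphenylphosphine)tin(II) fluoride

The 1 fluoride counter-ion carries a total charge of -1, so each complex ion is 1+.
Ligand charges: 1×acetylacetonato (-1 each), 1×aqua (neutral), 1×2,2'-bipyridine (neutral), 1×triphenylphosphine (neutral); total -1. So Sn + (-1) = 1+, giving Sn = +2.
Ligands are named alphabetically: acetylacetonato before aqua before bipyridine before triphenylphosphine.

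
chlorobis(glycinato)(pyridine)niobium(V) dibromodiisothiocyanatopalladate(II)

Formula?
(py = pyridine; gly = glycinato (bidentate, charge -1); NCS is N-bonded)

[NbCl(gly)2(py)][PdBr2(NCS)2]

Cation [Nb…]: ligand charges -3, Nb(V) ⇒ ion charge 2+.
Anion [Pd…]: ligand charges -4, Pd(II) ⇒ ion charge 2−.
One 2+ cation balances one 2− anion.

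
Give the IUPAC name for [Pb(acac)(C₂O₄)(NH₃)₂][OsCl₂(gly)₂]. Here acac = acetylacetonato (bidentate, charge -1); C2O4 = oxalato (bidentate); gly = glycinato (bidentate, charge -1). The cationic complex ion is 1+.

(acetylacetonato)diammineoxalatolead(IV) dichlorobis(glycinato)osmate(III)

Both ions are complex: the cation is named first with the plain metal name, the anion second with the -ate form; each ion's ligands are alphabetised independently.
The complex cation is given as 1+; its ligand charges sum to -3, so Pb = +4.
A 1:1 salt means the anion carries the equal and opposite charge, 1−.
Anion: ligand charges sum to -4; for the ion to be 1−, Os = +3.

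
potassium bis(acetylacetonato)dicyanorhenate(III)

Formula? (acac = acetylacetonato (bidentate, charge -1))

Ligands: 2 acetylacetonato (acac, -1), 2 cyano (CN, -1). Ligand charge sum = -4.
With Re in oxidation state +3, the complex ion is [Re...]^1−.
Charge balance with potassium (+1) requires 1 complex ion per 1 potassium.

K[Re(acac)2(CN)2]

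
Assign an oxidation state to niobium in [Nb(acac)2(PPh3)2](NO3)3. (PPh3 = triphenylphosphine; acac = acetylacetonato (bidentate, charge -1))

+5

3 nitrate outside the brackets (-1 each) → the complex ion is 3+.
Ligand charges: 2×PPh3 neutral; 2×acac = -2; sum -2.
Nb + (-2) = 3+ ⇒ Nb is +5.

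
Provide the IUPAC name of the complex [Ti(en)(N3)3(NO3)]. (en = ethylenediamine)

There is no counter-ion, so the complex is neutral overall.
Ligand charges: 1×ethylenediamine (neutral), 1×nitrato (-1 each), 3×azido (-1 each); total -4. So Ti + (-4) = 0, giving Ti = +4.
Ligands are named alphabetically: azido before ethylenediamine before nitrato.

triazido(ethylenediamine)nitratotitanium(IV)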